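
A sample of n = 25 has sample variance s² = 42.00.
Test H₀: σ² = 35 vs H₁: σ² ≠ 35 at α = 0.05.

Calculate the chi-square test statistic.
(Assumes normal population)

Answer: χ² = 28.8000, fail to reject H₀

Derivation:
df = n - 1 = 24
χ² = (n-1)s²/σ₀² = 24×42.00/35 = 28.8000
Critical values: χ²_{0.975,24} = 12.401, χ²_{0.025,24} = 39.364
Rejection region: χ² < 12.401 or χ² > 39.364
Decision: fail to reject H₀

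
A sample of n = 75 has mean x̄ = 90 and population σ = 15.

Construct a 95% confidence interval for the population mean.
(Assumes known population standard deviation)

Answer: (86.6051, 93.3949)

Derivation:
Confidence level: 95%, α = 0.05
z_0.025 = 1.960
SE = σ/√n = 15/√75 = 1.7321
Margin of error = 1.960 × 1.7321 = 3.3949
CI: x̄ ± margin = 90 ± 3.3949
CI: (86.6051, 93.3949)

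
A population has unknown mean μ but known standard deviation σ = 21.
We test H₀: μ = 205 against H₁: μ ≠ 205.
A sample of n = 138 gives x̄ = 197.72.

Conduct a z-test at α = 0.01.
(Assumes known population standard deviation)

Answer: z = -4.0725, reject H₀

Derivation:
Standard error: SE = σ/√n = 21/√138 = 1.7876
z-statistic: z = (x̄ - μ₀)/SE = (197.72 - 205)/1.7876 = -4.0725
Critical value: ±2.576
p-value < 0.0001
Decision: reject H₀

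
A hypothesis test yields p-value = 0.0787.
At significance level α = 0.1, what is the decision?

Answer: reject H₀

Derivation:
Compare p-value to α:
0.0787 < 0.1
Decision: reject H₀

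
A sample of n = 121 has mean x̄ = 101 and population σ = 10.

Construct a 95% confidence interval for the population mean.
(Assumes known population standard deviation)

Confidence level: 95%, α = 0.05
z_0.025 = 1.960
SE = σ/√n = 10/√121 = 0.9091
Margin of error = 1.960 × 0.9091 = 1.7818
CI: x̄ ± margin = 101 ± 1.7818
CI: (99.2182, 102.7818)

Answer: (99.2182, 102.7818)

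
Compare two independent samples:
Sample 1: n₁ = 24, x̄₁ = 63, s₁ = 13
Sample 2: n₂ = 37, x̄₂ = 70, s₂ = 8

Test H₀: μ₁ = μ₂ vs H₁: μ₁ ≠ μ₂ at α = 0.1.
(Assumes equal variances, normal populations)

Pooled variance: s²_p = [23×13² + 36×8²]/(59) = 104.9322
s_p = 10.2436
SE = s_p×√(1/n₁ + 1/n₂) = 10.2436×√(1/24 + 1/37) = 2.6848
t = (x̄₁ - x̄₂)/SE = (63 - 70)/2.6848 = -2.6073
df = 59, t-critical = ±1.671
Decision: reject H₀

Answer: t = -2.6073, reject H₀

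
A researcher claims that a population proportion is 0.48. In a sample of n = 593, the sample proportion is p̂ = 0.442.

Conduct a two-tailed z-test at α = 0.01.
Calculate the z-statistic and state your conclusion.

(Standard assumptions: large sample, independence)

Answer: z = -1.8522, fail to reject H₀

Derivation:
H₀: p = 0.48, H₁: p ≠ 0.48
Standard error: SE = √(p₀(1-p₀)/n) = √(0.48×0.52/593) = 0.020516
z-statistic: z = (p̂ - p₀)/SE = (0.442 - 0.48)/0.020516 = -1.8522
Critical value: z_0.005 = ±2.576
p-value = 0.0640
Decision: fail to reject H₀ at α = 0.01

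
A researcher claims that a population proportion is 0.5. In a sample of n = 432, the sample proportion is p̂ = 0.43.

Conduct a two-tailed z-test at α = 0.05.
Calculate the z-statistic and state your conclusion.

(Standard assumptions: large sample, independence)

Answer: z = -2.9099, reject H₀

Derivation:
H₀: p = 0.5, H₁: p ≠ 0.5
Standard error: SE = √(p₀(1-p₀)/n) = √(0.5×0.5/432) = 0.024056
z-statistic: z = (p̂ - p₀)/SE = (0.43 - 0.5)/0.024056 = -2.9099
Critical value: z_0.025 = ±1.960
p-value = 0.0036
Decision: reject H₀ at α = 0.05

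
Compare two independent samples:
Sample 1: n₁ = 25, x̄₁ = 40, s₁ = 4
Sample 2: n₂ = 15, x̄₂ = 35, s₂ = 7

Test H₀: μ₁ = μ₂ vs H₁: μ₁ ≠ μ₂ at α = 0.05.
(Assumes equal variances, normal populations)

Pooled variance: s²_p = [24×4² + 14×7²]/(38) = 28.1579
s_p = 5.3064
SE = s_p×√(1/n₁ + 1/n₂) = 5.3064×√(1/25 + 1/15) = 1.7331
t = (x̄₁ - x̄₂)/SE = (40 - 35)/1.7331 = 2.8850
df = 38, t-critical = ±2.024
Decision: reject H₀

Answer: t = 2.8850, reject H₀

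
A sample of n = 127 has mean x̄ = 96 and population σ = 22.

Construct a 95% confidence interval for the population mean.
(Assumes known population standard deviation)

Confidence level: 95%, α = 0.05
z_0.025 = 1.960
SE = σ/√n = 22/√127 = 1.9522
Margin of error = 1.960 × 1.9522 = 3.8263
CI: x̄ ± margin = 96 ± 3.8263
CI: (92.1737, 99.8263)

Answer: (92.1737, 99.8263)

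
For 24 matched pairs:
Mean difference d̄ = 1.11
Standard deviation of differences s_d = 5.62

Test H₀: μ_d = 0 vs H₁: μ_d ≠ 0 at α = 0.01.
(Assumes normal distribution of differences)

df = n - 1 = 23
SE = s_d/√n = 5.62/√24 = 1.1472
t = d̄/SE = 1.11/1.1472 = 0.9676
Critical value: t_{0.005,23} = ±2.807
p-value ≈ 0.3433
Decision: fail to reject H₀

Answer: t = 0.9676, fail to reject H₀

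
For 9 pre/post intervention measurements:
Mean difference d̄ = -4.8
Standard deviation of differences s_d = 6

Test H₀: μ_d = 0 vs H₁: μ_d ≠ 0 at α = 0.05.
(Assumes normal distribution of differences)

df = n - 1 = 8
SE = s_d/√n = 6/√9 = 2.0000
t = d̄/SE = -4.8/2.0000 = -2.4000
Critical value: t_{0.025,8} = ±2.306
p-value ≈ 0.0432
Decision: reject H₀

Answer: t = -2.4000, reject H₀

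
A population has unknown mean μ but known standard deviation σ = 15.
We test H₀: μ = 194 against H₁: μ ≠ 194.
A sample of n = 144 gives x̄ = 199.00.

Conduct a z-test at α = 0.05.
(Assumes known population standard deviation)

Answer: z = 4.0000, reject H₀

Derivation:
Standard error: SE = σ/√n = 15/√144 = 1.2500
z-statistic: z = (x̄ - μ₀)/SE = (199.00 - 194)/1.2500 = 4.0000
Critical value: ±1.960
p-value = 0.0001
Decision: reject H₀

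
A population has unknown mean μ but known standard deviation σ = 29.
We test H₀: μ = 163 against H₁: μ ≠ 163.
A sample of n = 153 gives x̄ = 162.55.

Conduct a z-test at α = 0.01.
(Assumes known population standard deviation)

Standard error: SE = σ/√n = 29/√153 = 2.3445
z-statistic: z = (x̄ - μ₀)/SE = (162.55 - 163)/2.3445 = -0.1919
Critical value: ±2.576
p-value = 0.8478
Decision: fail to reject H₀

Answer: z = -0.1919, fail to reject H₀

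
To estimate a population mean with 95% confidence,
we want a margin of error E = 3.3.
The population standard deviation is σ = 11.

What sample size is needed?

z_0.025 = 1.960
n = (z×σ/E)² = (1.960×11/3.3)²
n = 42.6844
Round up: n = 43

Answer: n = 43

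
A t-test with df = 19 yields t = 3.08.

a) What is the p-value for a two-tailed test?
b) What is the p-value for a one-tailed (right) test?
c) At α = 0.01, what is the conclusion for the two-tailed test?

Using t-distribution with df = 19:
a) Two-tailed: p = 2×P(T > 3.08) = 0.0062
b) One-tailed: p = P(T > 3.08) = 0.0031
c) 0.0062 < 0.01, reject H₀

Answer: a) 0.0062, b) 0.0031, c) reject H₀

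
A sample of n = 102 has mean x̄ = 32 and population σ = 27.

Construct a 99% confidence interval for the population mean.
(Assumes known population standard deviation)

Answer: (25.1133, 38.8867)

Derivation:
Confidence level: 99%, α = 0.01
z_0.005 = 2.576
SE = σ/√n = 27/√102 = 2.6734
Margin of error = 2.576 × 2.6734 = 6.8867
CI: x̄ ± margin = 32 ± 6.8867
CI: (25.1133, 38.8867)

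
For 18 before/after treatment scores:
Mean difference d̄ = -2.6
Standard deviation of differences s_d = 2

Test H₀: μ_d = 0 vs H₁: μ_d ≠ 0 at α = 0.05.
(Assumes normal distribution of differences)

Answer: t = -5.5155, reject H₀

Derivation:
df = n - 1 = 17
SE = s_d/√n = 2/√18 = 0.4714
t = d̄/SE = -2.6/0.4714 = -5.5155
Critical value: t_{0.025,17} = ±2.110
p-value < 0.0001
Decision: reject H₀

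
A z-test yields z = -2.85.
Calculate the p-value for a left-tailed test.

For z = -2.85:
p = P(Z < -2.85) = Φ(-2.85) = 0.0022

Answer: p-value ≈ 0.0022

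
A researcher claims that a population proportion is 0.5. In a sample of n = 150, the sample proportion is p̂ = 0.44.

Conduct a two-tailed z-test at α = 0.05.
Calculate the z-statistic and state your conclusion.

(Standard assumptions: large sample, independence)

H₀: p = 0.5, H₁: p ≠ 0.5
Standard error: SE = √(p₀(1-p₀)/n) = √(0.5×0.5/150) = 0.040825
z-statistic: z = (p̂ - p₀)/SE = (0.44 - 0.5)/0.040825 = -1.4697
Critical value: z_0.025 = ±1.960
p-value = 0.1416
Decision: fail to reject H₀ at α = 0.05

Answer: z = -1.4697, fail to reject H₀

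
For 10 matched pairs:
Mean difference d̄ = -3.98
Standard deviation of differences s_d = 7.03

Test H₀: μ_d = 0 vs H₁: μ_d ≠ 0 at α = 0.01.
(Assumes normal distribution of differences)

Answer: t = -1.7903, fail to reject H₀

Derivation:
df = n - 1 = 9
SE = s_d/√n = 7.03/√10 = 2.2231
t = d̄/SE = -3.98/2.2231 = -1.7903
Critical value: t_{0.005,9} = ±3.250
p-value ≈ 0.1070
Decision: fail to reject H₀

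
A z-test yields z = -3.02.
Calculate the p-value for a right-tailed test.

For z = -3.02:
p = P(Z > -3.02) = 1 - Φ(-3.02) = 0.9987

Answer: p-value ≈ 0.9987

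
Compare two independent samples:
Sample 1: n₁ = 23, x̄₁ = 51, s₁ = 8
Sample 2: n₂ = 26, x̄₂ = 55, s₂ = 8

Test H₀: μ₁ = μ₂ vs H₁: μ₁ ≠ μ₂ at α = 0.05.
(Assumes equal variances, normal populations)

Answer: t = -1.7467, fail to reject H₀

Derivation:
Pooled variance: s²_p = [22×8² + 25×8²]/(47) = 64.0000
s_p = 8.0000
SE = s_p×√(1/n₁ + 1/n₂) = 8.0000×√(1/23 + 1/26) = 2.2900
t = (x̄₁ - x̄₂)/SE = (51 - 55)/2.2900 = -1.7467
df = 47, t-critical = ±2.012
Decision: fail to reject H₀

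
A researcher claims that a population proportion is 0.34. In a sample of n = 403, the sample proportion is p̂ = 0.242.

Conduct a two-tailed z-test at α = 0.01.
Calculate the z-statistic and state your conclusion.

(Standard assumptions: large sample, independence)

Answer: z = -4.1531, reject H₀

Derivation:
H₀: p = 0.34, H₁: p ≠ 0.34
Standard error: SE = √(p₀(1-p₀)/n) = √(0.34×0.66/403) = 0.023597
z-statistic: z = (p̂ - p₀)/SE = (0.242 - 0.34)/0.023597 = -4.1531
Critical value: z_0.005 = ±2.576
p-value < 0.0001
Decision: reject H₀ at α = 0.01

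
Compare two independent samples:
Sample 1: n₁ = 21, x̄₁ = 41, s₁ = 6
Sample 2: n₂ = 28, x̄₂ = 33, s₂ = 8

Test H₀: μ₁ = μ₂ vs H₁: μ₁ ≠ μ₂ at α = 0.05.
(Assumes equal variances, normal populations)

Answer: t = 3.8399, reject H₀

Derivation:
Pooled variance: s²_p = [20×6² + 27×8²]/(47) = 52.0851
s_p = 7.2170
SE = s_p×√(1/n₁ + 1/n₂) = 7.2170×√(1/21 + 1/28) = 2.0834
t = (x̄₁ - x̄₂)/SE = (41 - 33)/2.0834 = 3.8399
df = 47, t-critical = ±2.012
Decision: reject H₀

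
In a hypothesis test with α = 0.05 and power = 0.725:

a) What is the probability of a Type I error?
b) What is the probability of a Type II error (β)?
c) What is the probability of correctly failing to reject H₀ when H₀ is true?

Answer: a) 0.05, b) 0.275, c) 0.95

Derivation:
a) Type I error probability = α = 0.05
b) Power = P(reject H₀ | H₁ true) = 1 - β = 0.725, so Type II error probability = β = 1 - Power = 0.275
c) P(fail to reject H₀ | H₀ true) = 1 - α = 0.95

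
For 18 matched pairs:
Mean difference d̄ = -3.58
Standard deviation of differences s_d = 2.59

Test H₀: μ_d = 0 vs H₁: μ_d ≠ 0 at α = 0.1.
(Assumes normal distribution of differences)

df = n - 1 = 17
SE = s_d/√n = 2.59/√18 = 0.6105
t = d̄/SE = -3.58/0.6105 = -5.8640
Critical value: t_{0.05,17} = ±1.740
p-value < 0.0001
Decision: reject H₀

Answer: t = -5.8640, reject H₀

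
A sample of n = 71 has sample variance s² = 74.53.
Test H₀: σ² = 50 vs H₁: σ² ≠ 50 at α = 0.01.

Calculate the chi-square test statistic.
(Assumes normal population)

Answer: χ² = 104.3420, reject H₀

Derivation:
df = n - 1 = 70
χ² = (n-1)s²/σ₀² = 70×74.53/50 = 104.3420
Critical values: χ²_{0.995,70} = 43.275, χ²_{0.005,70} = 104.215
Rejection region: χ² < 43.275 or χ² > 104.215
Decision: reject H₀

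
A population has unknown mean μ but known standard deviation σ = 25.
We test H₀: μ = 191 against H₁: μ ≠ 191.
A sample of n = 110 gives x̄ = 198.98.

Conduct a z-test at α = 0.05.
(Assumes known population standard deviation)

Answer: z = 3.3477, reject H₀

Derivation:
Standard error: SE = σ/√n = 25/√110 = 2.3837
z-statistic: z = (x̄ - μ₀)/SE = (198.98 - 191)/2.3837 = 3.3477
Critical value: ±1.960
p-value = 0.0008
Decision: reject H₀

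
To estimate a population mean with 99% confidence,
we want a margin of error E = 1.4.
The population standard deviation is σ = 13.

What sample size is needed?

Answer: n = 573

Derivation:
z_0.005 = 2.576
n = (z×σ/E)² = (2.576×13/1.4)²
n = 572.1664
Round up: n = 573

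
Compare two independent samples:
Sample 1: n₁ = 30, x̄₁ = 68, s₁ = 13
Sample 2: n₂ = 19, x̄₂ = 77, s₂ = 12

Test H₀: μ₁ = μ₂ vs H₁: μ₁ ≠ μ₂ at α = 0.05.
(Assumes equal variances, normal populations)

Pooled variance: s²_p = [29×13² + 18×12²]/(47) = 159.4255
s_p = 12.6264
SE = s_p×√(1/n₁ + 1/n₂) = 12.6264×√(1/30 + 1/19) = 3.7020
t = (x̄₁ - x̄₂)/SE = (68 - 77)/3.7020 = -2.4311
df = 47, t-critical = ±2.012
Decision: reject H₀

Answer: t = -2.4311, reject H₀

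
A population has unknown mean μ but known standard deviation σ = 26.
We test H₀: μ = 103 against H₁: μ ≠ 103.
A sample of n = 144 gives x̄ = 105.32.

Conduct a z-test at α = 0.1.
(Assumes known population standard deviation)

Standard error: SE = σ/√n = 26/√144 = 2.1667
z-statistic: z = (x̄ - μ₀)/SE = (105.32 - 103)/2.1667 = 1.0708
Critical value: ±1.645
p-value = 0.2843
Decision: fail to reject H₀

Answer: z = 1.0708, fail to reject H₀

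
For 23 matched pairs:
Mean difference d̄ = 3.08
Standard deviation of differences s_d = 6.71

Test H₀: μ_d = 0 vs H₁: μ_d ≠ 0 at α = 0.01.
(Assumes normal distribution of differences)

Answer: t = 2.2014, fail to reject H₀

Derivation:
df = n - 1 = 22
SE = s_d/√n = 6.71/√23 = 1.3991
t = d̄/SE = 3.08/1.3991 = 2.2014
Critical value: t_{0.005,22} = ±2.819
p-value ≈ 0.0385
Decision: fail to reject H₀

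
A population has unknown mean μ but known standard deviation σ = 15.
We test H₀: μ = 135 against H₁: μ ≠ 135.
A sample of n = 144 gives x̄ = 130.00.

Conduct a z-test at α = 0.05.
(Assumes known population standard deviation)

Standard error: SE = σ/√n = 15/√144 = 1.2500
z-statistic: z = (x̄ - μ₀)/SE = (130.00 - 135)/1.2500 = -4.0000
Critical value: ±1.960
p-value = 0.0001
Decision: reject H₀

Answer: z = -4.0000, reject H₀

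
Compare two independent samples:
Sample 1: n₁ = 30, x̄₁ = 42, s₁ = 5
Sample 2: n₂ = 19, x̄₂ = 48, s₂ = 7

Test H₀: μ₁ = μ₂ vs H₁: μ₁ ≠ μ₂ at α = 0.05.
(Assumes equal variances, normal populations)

Pooled variance: s²_p = [29×5² + 18×7²]/(47) = 34.1915
s_p = 5.8473
SE = s_p×√(1/n₁ + 1/n₂) = 5.8473×√(1/30 + 1/19) = 1.7144
t = (x̄₁ - x̄₂)/SE = (42 - 48)/1.7144 = -3.4998
df = 47, t-critical = ±2.012
Decision: reject H₀

Answer: t = -3.4998, reject H₀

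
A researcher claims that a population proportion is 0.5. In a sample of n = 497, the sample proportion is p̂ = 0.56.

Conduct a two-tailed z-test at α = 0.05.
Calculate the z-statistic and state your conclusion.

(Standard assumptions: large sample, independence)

H₀: p = 0.5, H₁: p ≠ 0.5
Standard error: SE = √(p₀(1-p₀)/n) = √(0.5×0.5/497) = 0.022428
z-statistic: z = (p̂ - p₀)/SE = (0.56 - 0.5)/0.022428 = 2.6752
Critical value: z_0.025 = ±1.960
p-value = 0.0075
Decision: reject H₀ at α = 0.05

Answer: z = 2.6752, reject H₀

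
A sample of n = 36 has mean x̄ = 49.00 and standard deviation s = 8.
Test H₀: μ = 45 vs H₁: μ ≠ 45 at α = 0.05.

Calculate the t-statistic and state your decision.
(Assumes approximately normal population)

Answer: t = 3.0001, reject H₀

Derivation:
df = n - 1 = 35
SE = s/√n = 8/√36 = 1.3333
t = (x̄ - μ₀)/SE = (49.00 - 45)/1.3333 = 3.0001
Critical value: t_{0.025,35} = ±2.030
p-value ≈ 0.0049
Decision: reject H₀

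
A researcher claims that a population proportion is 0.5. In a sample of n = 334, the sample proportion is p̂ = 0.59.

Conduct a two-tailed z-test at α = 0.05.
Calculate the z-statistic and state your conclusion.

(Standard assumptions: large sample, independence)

Answer: z = 3.2896, reject H₀

Derivation:
H₀: p = 0.5, H₁: p ≠ 0.5
Standard error: SE = √(p₀(1-p₀)/n) = √(0.5×0.5/334) = 0.027359
z-statistic: z = (p̂ - p₀)/SE = (0.59 - 0.5)/0.027359 = 3.2896
Critical value: z_0.025 = ±1.960
p-value = 0.0010
Decision: reject H₀ at α = 0.05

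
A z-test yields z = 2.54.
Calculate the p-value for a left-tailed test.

For z = 2.54:
p = P(Z < 2.54) = Φ(2.54) = 0.9945

Answer: p-value ≈ 0.9945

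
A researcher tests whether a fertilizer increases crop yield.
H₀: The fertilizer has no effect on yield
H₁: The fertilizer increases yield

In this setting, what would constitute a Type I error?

A Type I error (probability α) occurs when we reject a true H₀.
A Type II error (probability β) occurs when we fail to reject a false H₀.

Answer: Concluding the fertilizer works when it doesn't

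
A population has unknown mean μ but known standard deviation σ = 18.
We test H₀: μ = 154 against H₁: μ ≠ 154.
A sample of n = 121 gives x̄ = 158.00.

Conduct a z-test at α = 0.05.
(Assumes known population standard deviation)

Standard error: SE = σ/√n = 18/√121 = 1.6364
z-statistic: z = (x̄ - μ₀)/SE = (158.00 - 154)/1.6364 = 2.4444
Critical value: ±1.960
p-value = 0.0145
Decision: reject H₀

Answer: z = 2.4444, reject H₀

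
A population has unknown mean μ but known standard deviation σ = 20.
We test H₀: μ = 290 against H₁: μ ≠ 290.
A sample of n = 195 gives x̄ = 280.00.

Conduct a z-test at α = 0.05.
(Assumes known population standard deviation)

Answer: z = -6.9823, reject H₀

Derivation:
Standard error: SE = σ/√n = 20/√195 = 1.4322
z-statistic: z = (x̄ - μ₀)/SE = (280.00 - 290)/1.4322 = -6.9823
Critical value: ±1.960
p-value < 0.0001
Decision: reject H₀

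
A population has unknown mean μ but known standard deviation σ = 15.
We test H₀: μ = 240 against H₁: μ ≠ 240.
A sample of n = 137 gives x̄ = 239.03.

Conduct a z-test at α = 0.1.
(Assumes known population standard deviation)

Answer: z = -0.7569, fail to reject H₀

Derivation:
Standard error: SE = σ/√n = 15/√137 = 1.2815
z-statistic: z = (x̄ - μ₀)/SE = (239.03 - 240)/1.2815 = -0.7569
Critical value: ±1.645
p-value = 0.4491
Decision: fail to reject H₀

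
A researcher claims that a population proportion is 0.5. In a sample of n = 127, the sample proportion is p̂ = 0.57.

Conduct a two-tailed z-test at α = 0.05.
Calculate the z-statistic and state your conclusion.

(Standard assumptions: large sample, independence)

H₀: p = 0.5, H₁: p ≠ 0.5
Standard error: SE = √(p₀(1-p₀)/n) = √(0.5×0.5/127) = 0.044368
z-statistic: z = (p̂ - p₀)/SE = (0.57 - 0.5)/0.044368 = 1.5777
Critical value: z_0.025 = ±1.960
p-value = 0.1146
Decision: fail to reject H₀ at α = 0.05

Answer: z = 1.5777, fail to reject H₀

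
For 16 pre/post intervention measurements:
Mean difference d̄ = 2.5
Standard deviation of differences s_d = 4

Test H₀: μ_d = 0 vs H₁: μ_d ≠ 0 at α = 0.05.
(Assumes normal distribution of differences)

df = n - 1 = 15
SE = s_d/√n = 4/√16 = 1.0000
t = d̄/SE = 2.5/1.0000 = 2.5000
Critical value: t_{0.025,15} = ±2.131
p-value ≈ 0.0245
Decision: reject H₀

Answer: t = 2.5000, reject H₀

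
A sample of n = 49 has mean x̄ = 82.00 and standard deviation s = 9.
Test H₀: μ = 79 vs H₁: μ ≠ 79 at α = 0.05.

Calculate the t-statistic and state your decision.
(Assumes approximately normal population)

Answer: t = 2.3334, reject H₀

Derivation:
df = n - 1 = 48
SE = s/√n = 9/√49 = 1.2857
t = (x̄ - μ₀)/SE = (82.00 - 79)/1.2857 = 2.3334
Critical value: t_{0.025,48} = ±2.011
p-value ≈ 0.0239
Decision: reject H₀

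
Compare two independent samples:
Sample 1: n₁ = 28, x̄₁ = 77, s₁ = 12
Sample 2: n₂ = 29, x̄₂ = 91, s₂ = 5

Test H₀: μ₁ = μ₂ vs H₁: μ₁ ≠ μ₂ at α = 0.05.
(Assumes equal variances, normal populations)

Pooled variance: s²_p = [27×12² + 28×5²]/(55) = 83.4182
s_p = 9.1334
SE = s_p×√(1/n₁ + 1/n₂) = 9.1334×√(1/28 + 1/29) = 2.4199
t = (x̄₁ - x̄₂)/SE = (77 - 91)/2.4199 = -5.7854
df = 55, t-critical = ±2.004
Decision: reject H₀

Answer: t = -5.7854, reject H₀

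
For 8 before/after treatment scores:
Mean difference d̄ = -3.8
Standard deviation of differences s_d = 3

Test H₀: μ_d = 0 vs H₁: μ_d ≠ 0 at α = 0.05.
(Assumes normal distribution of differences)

Answer: t = -3.5825, reject H₀

Derivation:
df = n - 1 = 7
SE = s_d/√n = 3/√8 = 1.0607
t = d̄/SE = -3.8/1.0607 = -3.5825
Critical value: t_{0.025,7} = ±2.365
p-value ≈ 0.0089
Decision: reject H₀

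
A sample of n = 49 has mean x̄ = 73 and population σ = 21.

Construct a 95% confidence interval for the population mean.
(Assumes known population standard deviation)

Confidence level: 95%, α = 0.05
z_0.025 = 1.960
SE = σ/√n = 21/√49 = 3.0000
Margin of error = 1.960 × 3.0000 = 5.8800
CI: x̄ ± margin = 73 ± 5.8800
CI: (67.1200, 78.8800)

Answer: (67.1200, 78.8800)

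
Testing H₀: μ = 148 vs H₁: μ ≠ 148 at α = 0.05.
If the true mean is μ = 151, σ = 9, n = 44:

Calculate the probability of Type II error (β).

Answer: β ≈ 0.4009

Derivation:
SE = σ/√n = 9/√44 = 1.3568
Critical values: μ₀ ± z_0.025×SE = 148 ± 1.960×1.3568
Acceptance region: (145.3407, 150.6593)
Under H₁ (μ = 151): z_high = (150.6593 - 151)/1.3568 = -0.2511, z_low = (145.3407 - 151)/1.3568 = -4.1711
β = P(not reject | H₁) = Φ(-0.2511) - Φ(-4.1711) ≈ 0.4009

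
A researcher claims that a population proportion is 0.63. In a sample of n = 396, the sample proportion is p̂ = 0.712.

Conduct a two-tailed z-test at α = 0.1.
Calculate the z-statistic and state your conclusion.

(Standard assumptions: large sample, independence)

H₀: p = 0.63, H₁: p ≠ 0.63
Standard error: SE = √(p₀(1-p₀)/n) = √(0.63×0.37/396) = 0.024262
z-statistic: z = (p̂ - p₀)/SE = (0.712 - 0.63)/0.024262 = 3.3798
Critical value: z_0.05 = ±1.645
p-value = 0.0007
Decision: reject H₀ at α = 0.1

Answer: z = 3.3798, reject H₀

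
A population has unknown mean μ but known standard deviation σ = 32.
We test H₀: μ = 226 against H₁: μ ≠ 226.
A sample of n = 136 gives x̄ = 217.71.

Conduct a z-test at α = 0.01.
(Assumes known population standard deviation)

Standard error: SE = σ/√n = 32/√136 = 2.7440
z-statistic: z = (x̄ - μ₀)/SE = (217.71 - 226)/2.7440 = -3.0211
Critical value: ±2.576
p-value = 0.0025
Decision: reject H₀

Answer: z = -3.0211, reject H₀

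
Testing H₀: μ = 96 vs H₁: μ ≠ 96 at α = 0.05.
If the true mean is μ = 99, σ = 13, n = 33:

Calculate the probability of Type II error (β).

Answer: β ≈ 0.7365

Derivation:
SE = σ/√n = 13/√33 = 2.2630
Critical values: μ₀ ± z_0.025×SE = 96 ± 1.960×2.2630
Acceptance region: (91.5645, 100.4355)
Under H₁ (μ = 99): z_high = (100.4355 - 99)/2.2630 = 0.6343, z_low = (91.5645 - 99)/2.2630 = -3.2857
β = P(not reject | H₁) = Φ(0.6343) - Φ(-3.2857) ≈ 0.7365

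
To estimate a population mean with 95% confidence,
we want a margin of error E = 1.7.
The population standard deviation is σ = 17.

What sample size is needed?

z_0.025 = 1.960
n = (z×σ/E)² = (1.960×17/1.7)²
n = 384.1600
Round up: n = 385

Answer: n = 385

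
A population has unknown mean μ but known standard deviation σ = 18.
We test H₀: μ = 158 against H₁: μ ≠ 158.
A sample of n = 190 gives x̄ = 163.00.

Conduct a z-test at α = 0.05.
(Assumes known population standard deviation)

Standard error: SE = σ/√n = 18/√190 = 1.3059
z-statistic: z = (x̄ - μ₀)/SE = (163.00 - 158)/1.3059 = 3.8288
Critical value: ±1.960
p-value = 0.0001
Decision: reject H₀

Answer: z = 3.8288, reject H₀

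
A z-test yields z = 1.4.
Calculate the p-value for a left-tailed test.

Answer: p-value ≈ 0.9192

Derivation:
For z = 1.4:
p = P(Z < 1.4) = Φ(1.4) = 0.9192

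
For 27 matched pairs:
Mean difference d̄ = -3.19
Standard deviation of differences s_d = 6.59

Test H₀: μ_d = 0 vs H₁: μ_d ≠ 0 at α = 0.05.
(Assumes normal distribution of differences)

df = n - 1 = 26
SE = s_d/√n = 6.59/√27 = 1.2682
t = d̄/SE = -3.19/1.2682 = -2.5154
Critical value: t_{0.025,26} = ±2.056
p-value ≈ 0.0184
Decision: reject H₀

Answer: t = -2.5154, reject H₀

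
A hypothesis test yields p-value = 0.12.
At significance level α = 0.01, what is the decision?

Answer: fail to reject H₀

Derivation:
Compare p-value to α:
0.12 ≥ 0.01
Decision: fail to reject H₀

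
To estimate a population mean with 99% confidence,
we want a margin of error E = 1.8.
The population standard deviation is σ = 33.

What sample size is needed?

z_0.005 = 2.576
n = (z×σ/E)² = (2.576×33/1.8)²
n = 2230.3580
Round up: n = 2231

Answer: n = 2231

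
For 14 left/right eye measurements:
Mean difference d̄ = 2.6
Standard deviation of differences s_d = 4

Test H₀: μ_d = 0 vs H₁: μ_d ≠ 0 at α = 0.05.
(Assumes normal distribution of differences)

df = n - 1 = 13
SE = s_d/√n = 4/√14 = 1.0690
t = d̄/SE = 2.6/1.0690 = 2.4322
Critical value: t_{0.025,13} = ±2.160
p-value ≈ 0.0302
Decision: reject H₀

Answer: t = 2.4322, reject H₀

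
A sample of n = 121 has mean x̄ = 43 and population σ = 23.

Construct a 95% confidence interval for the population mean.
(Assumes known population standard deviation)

Answer: (38.9018, 47.0982)

Derivation:
Confidence level: 95%, α = 0.05
z_0.025 = 1.960
SE = σ/√n = 23/√121 = 2.0909
Margin of error = 1.960 × 2.0909 = 4.0982
CI: x̄ ± margin = 43 ± 4.0982
CI: (38.9018, 47.0982)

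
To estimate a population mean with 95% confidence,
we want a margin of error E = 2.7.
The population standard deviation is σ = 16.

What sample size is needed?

Answer: n = 135

Derivation:
z_0.025 = 1.960
n = (z×σ/E)² = (1.960×16/2.7)²
n = 134.9039
Round up: n = 135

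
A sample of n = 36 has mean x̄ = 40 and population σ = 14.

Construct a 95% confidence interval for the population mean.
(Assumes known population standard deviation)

Answer: (35.4267, 44.5733)

Derivation:
Confidence level: 95%, α = 0.05
z_0.025 = 1.960
SE = σ/√n = 14/√36 = 2.3333
Margin of error = 1.960 × 2.3333 = 4.5733
CI: x̄ ± margin = 40 ± 4.5733
CI: (35.4267, 44.5733)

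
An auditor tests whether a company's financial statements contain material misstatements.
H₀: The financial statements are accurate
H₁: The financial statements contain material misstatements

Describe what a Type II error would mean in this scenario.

Type I error (α): Rejecting H₀ when H₀ is true
Type II error (β): Failing to reject H₀ when H₁ is true

Answer: Failing to detect material misstatements that are actually present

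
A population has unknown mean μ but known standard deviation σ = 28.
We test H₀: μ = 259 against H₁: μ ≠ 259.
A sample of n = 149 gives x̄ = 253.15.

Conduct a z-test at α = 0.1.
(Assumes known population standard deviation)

Standard error: SE = σ/√n = 28/√149 = 2.2938
z-statistic: z = (x̄ - μ₀)/SE = (253.15 - 259)/2.2938 = -2.5504
Critical value: ±1.645
p-value = 0.0108
Decision: reject H₀

Answer: z = -2.5504, reject H₀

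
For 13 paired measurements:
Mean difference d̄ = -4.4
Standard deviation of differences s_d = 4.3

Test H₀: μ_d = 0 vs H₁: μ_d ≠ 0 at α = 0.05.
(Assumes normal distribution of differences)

Answer: t = -3.6894, reject H₀

Derivation:
df = n - 1 = 12
SE = s_d/√n = 4.3/√13 = 1.1926
t = d̄/SE = -4.4/1.1926 = -3.6894
Critical value: t_{0.025,12} = ±2.179
p-value ≈ 0.0031
Decision: reject H₀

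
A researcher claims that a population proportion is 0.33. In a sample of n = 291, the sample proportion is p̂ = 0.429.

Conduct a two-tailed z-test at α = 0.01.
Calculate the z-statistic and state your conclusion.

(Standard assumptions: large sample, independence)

H₀: p = 0.33, H₁: p ≠ 0.33
Standard error: SE = √(p₀(1-p₀)/n) = √(0.33×0.67/291) = 0.027564
z-statistic: z = (p̂ - p₀)/SE = (0.429 - 0.33)/0.027564 = 3.5916
Critical value: z_0.005 = ±2.576
p-value = 0.0003
Decision: reject H₀ at α = 0.01

Answer: z = 3.5916, reject H₀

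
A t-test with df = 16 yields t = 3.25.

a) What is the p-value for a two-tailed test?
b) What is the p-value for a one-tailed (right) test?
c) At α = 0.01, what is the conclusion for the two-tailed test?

Using t-distribution with df = 16:
a) Two-tailed: p = 2×P(T > 3.25) = 0.0050
b) One-tailed: p = P(T > 3.25) = 0.0025
c) 0.0050 < 0.01, reject H₀

Answer: a) 0.0050, b) 0.0025, c) reject H₀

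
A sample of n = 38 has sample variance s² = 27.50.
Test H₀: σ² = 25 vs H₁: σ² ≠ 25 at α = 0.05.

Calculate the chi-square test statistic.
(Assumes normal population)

Answer: χ² = 40.7000, fail to reject H₀

Derivation:
df = n - 1 = 37
χ² = (n-1)s²/σ₀² = 37×27.50/25 = 40.7000
Critical values: χ²_{0.975,37} = 22.106, χ²_{0.025,37} = 55.668
Rejection region: χ² < 22.106 or χ² > 55.668
Decision: fail to reject H₀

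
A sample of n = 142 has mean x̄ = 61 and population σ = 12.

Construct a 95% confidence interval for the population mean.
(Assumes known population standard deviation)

Answer: (59.0263, 62.9737)

Derivation:
Confidence level: 95%, α = 0.05
z_0.025 = 1.960
SE = σ/√n = 12/√142 = 1.0070
Margin of error = 1.960 × 1.0070 = 1.9737
CI: x̄ ± margin = 61 ± 1.9737
CI: (59.0263, 62.9737)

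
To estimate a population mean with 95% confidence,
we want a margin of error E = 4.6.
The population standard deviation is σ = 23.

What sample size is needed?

z_0.025 = 1.960
n = (z×σ/E)² = (1.960×23/4.6)²
n = 96.0400
Round up: n = 97

Answer: n = 97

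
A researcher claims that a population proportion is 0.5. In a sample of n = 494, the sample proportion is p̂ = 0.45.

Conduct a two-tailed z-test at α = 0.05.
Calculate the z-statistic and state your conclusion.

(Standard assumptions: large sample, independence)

Answer: z = -2.2226, reject H₀

Derivation:
H₀: p = 0.5, H₁: p ≠ 0.5
Standard error: SE = √(p₀(1-p₀)/n) = √(0.5×0.5/494) = 0.022496
z-statistic: z = (p̂ - p₀)/SE = (0.45 - 0.5)/0.022496 = -2.2226
Critical value: z_0.025 = ±1.960
p-value = 0.0262
Decision: reject H₀ at α = 0.05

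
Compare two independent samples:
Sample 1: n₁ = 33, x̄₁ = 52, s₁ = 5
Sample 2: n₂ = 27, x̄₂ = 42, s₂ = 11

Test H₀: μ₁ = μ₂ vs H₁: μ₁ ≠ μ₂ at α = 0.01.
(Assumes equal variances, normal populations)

Answer: t = 4.6720, reject H₀

Derivation:
Pooled variance: s²_p = [32×5² + 26×11²]/(58) = 68.0345
s_p = 8.2483
SE = s_p×√(1/n₁ + 1/n₂) = 8.2483×√(1/33 + 1/27) = 2.1404
t = (x̄₁ - x̄₂)/SE = (52 - 42)/2.1404 = 4.6720
df = 58, t-critical = ±2.663
Decision: reject H₀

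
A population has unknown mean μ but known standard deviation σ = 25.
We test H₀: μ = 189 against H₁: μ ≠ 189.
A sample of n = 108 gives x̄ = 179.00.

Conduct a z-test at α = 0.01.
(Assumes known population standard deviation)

Answer: z = -4.1570, reject H₀

Derivation:
Standard error: SE = σ/√n = 25/√108 = 2.4056
z-statistic: z = (x̄ - μ₀)/SE = (179.00 - 189)/2.4056 = -4.1570
Critical value: ±2.576
p-value < 0.0001
Decision: reject H₀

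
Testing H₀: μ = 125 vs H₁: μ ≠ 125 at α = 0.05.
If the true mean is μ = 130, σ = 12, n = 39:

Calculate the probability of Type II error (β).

SE = σ/√n = 12/√39 = 1.9215
Critical values: μ₀ ± z_0.025×SE = 125 ± 1.960×1.9215
Acceptance region: (121.2339, 128.7661)
Under H₁ (μ = 130): z_high = (128.7661 - 130)/1.9215 = -0.6422, z_low = (121.2339 - 130)/1.9215 = -4.5621
β = P(not reject | H₁) = Φ(-0.6422) - Φ(-4.5621) ≈ 0.2604

Answer: β ≈ 0.2604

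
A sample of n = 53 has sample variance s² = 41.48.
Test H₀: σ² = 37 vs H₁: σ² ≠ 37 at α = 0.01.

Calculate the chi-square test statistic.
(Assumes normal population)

Answer: χ² = 58.2962, fail to reject H₀

Derivation:
df = n - 1 = 52
χ² = (n-1)s²/σ₀² = 52×41.48/37 = 58.2962
Critical values: χ²_{0.995,52} = 29.481, χ²_{0.005,52} = 82.001
Rejection region: χ² < 29.481 or χ² > 82.001
Decision: fail to reject H₀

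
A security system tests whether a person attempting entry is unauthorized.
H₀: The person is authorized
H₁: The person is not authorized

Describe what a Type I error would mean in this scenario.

Answer: Denying entry to an authorized person

Derivation:
Type I error: rejecting H₀ when it is actually true (false positive).
Type II error: failing to reject H₀ when H₁ is actually true (false negative).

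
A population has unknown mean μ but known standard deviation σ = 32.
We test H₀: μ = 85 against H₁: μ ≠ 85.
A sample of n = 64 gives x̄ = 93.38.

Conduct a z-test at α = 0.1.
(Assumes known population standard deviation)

Standard error: SE = σ/√n = 32/√64 = 4.0000
z-statistic: z = (x̄ - μ₀)/SE = (93.38 - 85)/4.0000 = 2.0950
Critical value: ±1.645
p-value = 0.0362
Decision: reject H₀

Answer: z = 2.0950, reject H₀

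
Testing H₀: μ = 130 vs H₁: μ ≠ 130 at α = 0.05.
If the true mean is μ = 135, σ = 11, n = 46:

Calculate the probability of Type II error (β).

Answer: β ≈ 0.1308

Derivation:
SE = σ/√n = 11/√46 = 1.6219
Critical values: μ₀ ± z_0.025×SE = 130 ± 1.960×1.6219
Acceptance region: (126.8211, 133.1789)
Under H₁ (μ = 135): z_high = (133.1789 - 135)/1.6219 = -1.1228, z_low = (126.8211 - 135)/1.6219 = -5.0428
β = P(not reject | H₁) = Φ(-1.1228) - Φ(-5.0428) ≈ 0.1308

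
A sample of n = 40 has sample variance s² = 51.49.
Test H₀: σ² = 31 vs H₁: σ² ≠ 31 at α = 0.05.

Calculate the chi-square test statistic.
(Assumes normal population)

Answer: χ² = 64.7777, reject H₀

Derivation:
df = n - 1 = 39
χ² = (n-1)s²/σ₀² = 39×51.49/31 = 64.7777
Critical values: χ²_{0.975,39} = 23.654, χ²_{0.025,39} = 58.120
Rejection region: χ² < 23.654 or χ² > 58.120
Decision: reject H₀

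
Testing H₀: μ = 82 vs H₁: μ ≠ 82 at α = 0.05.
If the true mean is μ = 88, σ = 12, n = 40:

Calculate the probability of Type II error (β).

Answer: β ≈ 0.1146

Derivation:
SE = σ/√n = 12/√40 = 1.8974
Critical values: μ₀ ± z_0.025×SE = 82 ± 1.960×1.8974
Acceptance region: (78.2811, 85.7189)
Under H₁ (μ = 88): z_high = (85.7189 - 88)/1.8974 = -1.2022, z_low = (78.2811 - 88)/1.8974 = -5.1222
β = P(not reject | H₁) = Φ(-1.2022) - Φ(-5.1222) ≈ 0.1146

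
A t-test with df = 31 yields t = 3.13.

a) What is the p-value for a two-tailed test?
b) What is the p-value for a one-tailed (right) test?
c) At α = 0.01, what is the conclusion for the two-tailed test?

Answer: a) 0.0038, b) 0.0019, c) reject H₀

Derivation:
Using t-distribution with df = 31:
a) Two-tailed: p = 2×P(T > 3.13) = 0.0038
b) One-tailed: p = P(T > 3.13) = 0.0019
c) 0.0038 < 0.01, reject H₀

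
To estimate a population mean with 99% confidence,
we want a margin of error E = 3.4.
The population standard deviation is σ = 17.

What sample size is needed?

Answer: n = 166

Derivation:
z_0.005 = 2.576
n = (z×σ/E)² = (2.576×17/3.4)²
n = 165.8944
Round up: n = 166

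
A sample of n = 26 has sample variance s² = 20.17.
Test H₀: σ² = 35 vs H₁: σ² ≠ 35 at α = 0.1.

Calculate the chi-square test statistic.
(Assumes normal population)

df = n - 1 = 25
χ² = (n-1)s²/σ₀² = 25×20.17/35 = 14.4071
Critical values: χ²_{0.95,25} = 14.611, χ²_{0.05,25} = 37.652
Rejection region: χ² < 14.611 or χ² > 37.652
Decision: reject H₀

Answer: χ² = 14.4071, reject H₀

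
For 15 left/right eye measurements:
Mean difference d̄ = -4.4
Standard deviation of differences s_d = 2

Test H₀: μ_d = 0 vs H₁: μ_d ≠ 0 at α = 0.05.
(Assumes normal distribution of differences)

Answer: t = -8.5205, reject H₀

Derivation:
df = n - 1 = 14
SE = s_d/√n = 2/√15 = 0.5164
t = d̄/SE = -4.4/0.5164 = -8.5205
Critical value: t_{0.025,14} = ±2.145
p-value < 0.0001
Decision: reject H₀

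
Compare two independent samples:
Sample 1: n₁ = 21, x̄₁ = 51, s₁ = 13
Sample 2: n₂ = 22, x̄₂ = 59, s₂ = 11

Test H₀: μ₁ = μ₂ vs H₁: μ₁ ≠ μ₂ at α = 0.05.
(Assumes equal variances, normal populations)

Pooled variance: s²_p = [20×13² + 21×11²]/(41) = 144.4146
s_p = 12.0173
SE = s_p×√(1/n₁ + 1/n₂) = 12.0173×√(1/21 + 1/22) = 3.6662
t = (x̄₁ - x̄₂)/SE = (51 - 59)/3.6662 = -2.1821
df = 41, t-critical = ±2.020
Decision: reject H₀

Answer: t = -2.1821, reject H₀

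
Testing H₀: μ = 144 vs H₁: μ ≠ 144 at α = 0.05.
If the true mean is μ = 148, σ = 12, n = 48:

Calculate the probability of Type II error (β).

SE = σ/√n = 12/√48 = 1.7321
Critical values: μ₀ ± z_0.025×SE = 144 ± 1.960×1.7321
Acceptance region: (140.6051, 147.3949)
Under H₁ (μ = 148): z_high = (147.3949 - 148)/1.7321 = -0.3493, z_low = (140.6051 - 148)/1.7321 = -4.2693
β = P(not reject | H₁) = Φ(-0.3493) - Φ(-4.2693) ≈ 0.3634

Answer: β ≈ 0.3634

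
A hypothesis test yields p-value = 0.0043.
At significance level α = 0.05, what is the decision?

Compare p-value to α:
0.0043 < 0.05
Decision: reject H₀

Answer: reject H₀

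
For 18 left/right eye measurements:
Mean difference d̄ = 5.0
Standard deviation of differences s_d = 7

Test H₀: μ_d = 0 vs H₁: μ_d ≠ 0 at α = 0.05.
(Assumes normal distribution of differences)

df = n - 1 = 17
SE = s_d/√n = 7/√18 = 1.6499
t = d̄/SE = 5.0/1.6499 = 3.0305
Critical value: t_{0.025,17} = ±2.110
p-value ≈ 0.0075
Decision: reject H₀

Answer: t = 3.0305, reject H₀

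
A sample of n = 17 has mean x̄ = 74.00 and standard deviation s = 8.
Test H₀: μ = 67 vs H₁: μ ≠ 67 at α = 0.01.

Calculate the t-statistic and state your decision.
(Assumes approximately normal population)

df = n - 1 = 16
SE = s/√n = 8/√17 = 1.9403
t = (x̄ - μ₀)/SE = (74.00 - 67)/1.9403 = 3.6077
Critical value: t_{0.005,16} = ±2.921
p-value ≈ 0.0024
Decision: reject H₀

Answer: t = 3.6077, reject H₀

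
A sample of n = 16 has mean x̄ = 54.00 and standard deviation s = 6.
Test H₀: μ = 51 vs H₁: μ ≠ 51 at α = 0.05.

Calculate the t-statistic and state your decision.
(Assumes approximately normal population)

Answer: t = 2.0000, fail to reject H₀

Derivation:
df = n - 1 = 15
SE = s/√n = 6/√16 = 1.5000
t = (x̄ - μ₀)/SE = (54.00 - 51)/1.5000 = 2.0000
Critical value: t_{0.025,15} = ±2.131
p-value ≈ 0.0639
Decision: fail to reject H₀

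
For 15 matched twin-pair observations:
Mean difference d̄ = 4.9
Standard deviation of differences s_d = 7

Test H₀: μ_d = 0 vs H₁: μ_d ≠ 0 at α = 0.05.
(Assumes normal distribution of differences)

Answer: t = 2.7111, reject H₀

Derivation:
df = n - 1 = 14
SE = s_d/√n = 7/√15 = 1.8074
t = d̄/SE = 4.9/1.8074 = 2.7111
Critical value: t_{0.025,14} = ±2.145
p-value ≈ 0.0169
Decision: reject H₀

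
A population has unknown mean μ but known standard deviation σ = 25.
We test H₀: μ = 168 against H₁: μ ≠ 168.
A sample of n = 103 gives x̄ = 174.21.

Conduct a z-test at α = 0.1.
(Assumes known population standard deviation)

Standard error: SE = σ/√n = 25/√103 = 2.4633
z-statistic: z = (x̄ - μ₀)/SE = (174.21 - 168)/2.4633 = 2.5210
Critical value: ±1.645
p-value = 0.0117
Decision: reject H₀

Answer: z = 2.5210, reject H₀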